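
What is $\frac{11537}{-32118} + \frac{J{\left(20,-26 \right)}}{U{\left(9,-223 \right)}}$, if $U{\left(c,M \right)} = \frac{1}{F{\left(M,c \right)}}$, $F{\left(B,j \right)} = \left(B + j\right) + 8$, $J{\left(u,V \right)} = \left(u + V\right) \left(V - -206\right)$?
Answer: $\frac{7145601103}{32118} \approx 2.2248 \cdot 10^{5}$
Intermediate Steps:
$J{\left(u,V \right)} = \left(206 + V\right) \left(V + u\right)$ ($J{\left(u,V \right)} = \left(V + u\right) \left(V + 206\right) = \left(V + u\right) \left(206 + V\right) = \left(206 + V\right) \left(V + u\right)$)
$F{\left(B,j \right)} = 8 + B + j$
$U{\left(c,M \right)} = \frac{1}{8 + M + c}$
$\frac{11537}{-32118} + \frac{J{\left(20,-26 \right)}}{U{\left(9,-223 \right)}} = \frac{11537}{-32118} + \frac{\left(-26\right)^{2} + 206 \left(-26\right) + 206 \cdot 20 - 520}{\frac{1}{8 - 223 + 9}} = 11537 \left(- \frac{1}{32118}\right) + \frac{676 - 5356 + 4120 - 520}{\frac{1}{-206}} = - \frac{11537}{32118} - \frac{1080}{- \frac{1}{206}} = - \frac{11537}{32118} - -222480 = - \frac{11537}{32118} + 222480 = \frac{7145601103}{32118}$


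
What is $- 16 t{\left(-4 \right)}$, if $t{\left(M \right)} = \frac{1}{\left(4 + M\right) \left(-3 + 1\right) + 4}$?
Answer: $-4$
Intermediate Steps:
$t{\left(M \right)} = \frac{1}{-4 - 2 M}$ ($t{\left(M \right)} = \frac{1}{\left(4 + M\right) \left(-2\right) + 4} = \frac{1}{\left(-8 - 2 M\right) + 4} = \frac{1}{-4 - 2 M}$)
$- 16 t{\left(-4 \right)} = - 16 \left(- \frac{1}{4 + 2 \left(-4\right)}\right) = - 16 \left(- \frac{1}{4 - 8}\right) = - 16 \left(- \frac{1}{-4}\right) = - 16 \left(\left(-1\right) \left(- \frac{1}{4}\right)\right) = \left(-16\right) \frac{1}{4} = -4$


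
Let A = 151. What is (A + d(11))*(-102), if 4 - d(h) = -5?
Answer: -16320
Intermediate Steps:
d(h) = 9 (d(h) = 4 - 1*(-5) = 4 + 5 = 9)
(A + d(11))*(-102) = (151 + 9)*(-102) = 160*(-102) = -16320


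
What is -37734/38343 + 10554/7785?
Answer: 12323648/33166695 ≈ 0.37157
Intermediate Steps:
-37734/38343 + 10554/7785 = -37734*1/38343 + 10554*(1/7785) = -12578/12781 + 3518/2595 = 12323648/33166695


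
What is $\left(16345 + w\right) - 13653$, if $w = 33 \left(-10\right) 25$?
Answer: $-5558$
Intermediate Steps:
$w = -8250$ ($w = \left(-330\right) 25 = -8250$)
$\left(16345 + w\right) - 13653 = \left(16345 - 8250\right) - 13653 = 8095 - 13653 = -5558$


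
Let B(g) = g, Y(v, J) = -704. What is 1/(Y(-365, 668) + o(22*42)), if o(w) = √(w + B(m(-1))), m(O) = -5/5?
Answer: -704/494693 - √923/494693 ≈ -0.0014845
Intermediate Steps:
m(O) = -1 (m(O) = -5*⅕ = -1)
o(w) = √(-1 + w) (o(w) = √(w - 1) = √(-1 + w))
1/(Y(-365, 668) + o(22*42)) = 1/(-704 + √(-1 + 22*42)) = 1/(-704 + √(-1 + 924)) = 1/(-704 + √923)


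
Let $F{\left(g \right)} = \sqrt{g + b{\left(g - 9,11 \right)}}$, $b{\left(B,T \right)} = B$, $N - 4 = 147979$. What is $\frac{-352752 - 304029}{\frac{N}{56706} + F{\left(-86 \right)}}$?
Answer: $- \frac{5511393522930438}{603917217205} + \frac{2111925566526516 i \sqrt{181}}{603917217205} \approx -9126.1 + 47048.0 i$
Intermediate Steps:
$N = 147983$ ($N = 4 + 147979 = 147983$)
$F{\left(g \right)} = \sqrt{-9 + 2 g}$ ($F{\left(g \right)} = \sqrt{g + \left(g - 9\right)} = \sqrt{g + \left(-9 + g\right)} = \sqrt{-9 + 2 g}$)
$\frac{-352752 - 304029}{\frac{N}{56706} + F{\left(-86 \right)}} = \frac{-352752 - 304029}{\frac{147983}{56706} + \sqrt{-9 + 2 \left(-86\right)}} = - \frac{656781}{147983 \cdot \frac{1}{56706} + \sqrt{-9 - 172}} = - \frac{656781}{\frac{147983}{56706} + \sqrt{-181}} = - \frac{656781}{\frac{147983}{56706} + i \sqrt{181}}$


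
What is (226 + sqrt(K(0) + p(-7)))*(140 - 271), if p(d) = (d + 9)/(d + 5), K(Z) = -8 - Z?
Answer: -29606 - 393*I ≈ -29606.0 - 393.0*I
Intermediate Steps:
p(d) = (9 + d)/(5 + d)
(226 + sqrt(K(0) + p(-7)))*(140 - 271) = (226 + sqrt((-8 - 1*0) + (9 - 7)/(5 - 7)))*(140 - 271) = (226 + sqrt((-8 + 0) + 2/(-2)))*(-131) = (226 + sqrt(-8 - 1/2*2))*(-131) = (226 + sqrt(-8 - 1))*(-131) = (226 + sqrt(-9))*(-131) = (226 + 3*I)*(-131) = -29606 - 393*I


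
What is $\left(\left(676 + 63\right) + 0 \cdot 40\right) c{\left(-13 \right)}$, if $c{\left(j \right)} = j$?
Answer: $-9607$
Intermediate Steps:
$\left(\left(676 + 63\right) + 0 \cdot 40\right) c{\left(-13 \right)} = \left(\left(676 + 63\right) + 0 \cdot 40\right) \left(-13\right) = \left(739 + 0\right) \left(-13\right) = 739 \left(-13\right) = -9607$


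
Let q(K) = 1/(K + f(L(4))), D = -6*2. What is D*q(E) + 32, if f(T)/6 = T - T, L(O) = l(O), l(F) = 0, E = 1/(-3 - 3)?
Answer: 104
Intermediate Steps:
E = -⅙ (E = 1/(-6) = -⅙ ≈ -0.16667)
L(O) = 0
D = -12
f(T) = 0 (f(T) = 6*(T - T) = 6*0 = 0)
q(K) = 1/K (q(K) = 1/(K + 0) = 1/K)
D*q(E) + 32 = -12/(-⅙) + 32 = -12*(-6) + 32 = 72 + 32 = 104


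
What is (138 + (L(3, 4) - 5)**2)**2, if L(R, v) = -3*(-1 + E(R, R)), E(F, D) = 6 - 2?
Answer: 111556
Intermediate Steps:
E(F, D) = 4
L(R, v) = -9 (L(R, v) = -3*(-1 + 4) = -3*3 = -9)
(138 + (L(3, 4) - 5)**2)**2 = (138 + (-9 - 5)**2)**2 = (138 + (-14)**2)**2 = (138 + 196)**2 = 334**2 = 111556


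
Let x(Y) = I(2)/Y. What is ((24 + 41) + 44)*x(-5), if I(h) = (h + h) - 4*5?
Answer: 1744/5 ≈ 348.80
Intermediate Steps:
I(h) = -20 + 2*h (I(h) = 2*h - 20 = -20 + 2*h)
x(Y) = -16/Y (x(Y) = (-20 + 2*2)/Y = (-20 + 4)/Y = -16/Y)
((24 + 41) + 44)*x(-5) = ((24 + 41) + 44)*(-16/(-5)) = (65 + 44)*(-16*(-⅕)) = 109*(16/5) = 1744/5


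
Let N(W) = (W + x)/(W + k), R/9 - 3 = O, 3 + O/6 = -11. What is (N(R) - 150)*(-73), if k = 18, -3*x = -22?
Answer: 23198305/2133 ≈ 10876.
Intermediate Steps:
x = 22/3 (x = -1/3*(-22) = 22/3 ≈ 7.3333)
O = -84 (O = -18 + 6*(-11) = -18 - 66 = -84)
R = -729 (R = 27 + 9*(-84) = 27 - 756 = -729)
N(W) = (22/3 + W)/(18 + W) (N(W) = (W + 22/3)/(W + 18) = (22/3 + W)/(18 + W))
(N(R) - 150)*(-73) = ((22/3 - 729)/(18 - 729) - 150)*(-73) = (-2165/3/(-711) - 150)*(-73) = (-1/711*(-2165/3) - 150)*(-73) = (2165/2133 - 150)*(-73) = -317785/2133*(-73) = 23198305/2133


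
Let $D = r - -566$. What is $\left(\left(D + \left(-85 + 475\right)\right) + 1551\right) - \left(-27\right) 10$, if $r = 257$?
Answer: $3034$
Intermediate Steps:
$D = 823$ ($D = 257 - -566 = 257 + 566 = 823$)
$\left(\left(D + \left(-85 + 475\right)\right) + 1551\right) - \left(-27\right) 10 = \left(\left(823 + \left(-85 + 475\right)\right) + 1551\right) - \left(-27\right) 10 = \left(\left(823 + 390\right) + 1551\right) - -270 = \left(1213 + 1551\right) + 270 = 2764 + 270 = 3034$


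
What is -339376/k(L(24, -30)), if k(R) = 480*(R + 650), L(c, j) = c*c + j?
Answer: -21211/35880 ≈ -0.59116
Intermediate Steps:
L(c, j) = j + c² (L(c, j) = c² + j = j + c²)
k(R) = 312000 + 480*R (k(R) = 480*(650 + R) = 312000 + 480*R)
-339376/k(L(24, -30)) = -339376/(312000 + 480*(-30 + 24²)) = -339376/(312000 + 480*(-30 + 576)) = -339376/(312000 + 480*546) = -339376/(312000 + 262080) = -339376/574080 = -339376*1/574080 = -21211/35880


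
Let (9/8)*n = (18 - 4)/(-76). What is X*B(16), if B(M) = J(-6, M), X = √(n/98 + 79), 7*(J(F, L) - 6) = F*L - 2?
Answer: -8*√12576613/399 ≈ -71.105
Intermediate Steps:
n = -28/171 (n = 8*((18 - 4)/(-76))/9 = 8*(14*(-1/76))/9 = (8/9)*(-7/38) = -28/171 ≈ -0.16374)
J(F, L) = 40/7 + F*L/7 (J(F, L) = 6 + (F*L - 2)/7 = 6 + (-2 + F*L)/7 = 6 + (-2/7 + F*L/7) = 40/7 + F*L/7)
X = √12576613/399 (X = √(-28/171/98 + 79) = √(-28/171*1/98 + 79) = √(-2/1197 + 79) = √(94561/1197) = √12576613/399 ≈ 8.8881)
B(M) = 40/7 - 6*M/7 (B(M) = 40/7 + (⅐)*(-6)*M = 40/7 - 6*M/7)
X*B(16) = (√12576613/399)*(40/7 - 6/7*16) = (√12576613/399)*(40/7 - 96/7) = (√12576613/399)*(-8) = -8*√12576613/399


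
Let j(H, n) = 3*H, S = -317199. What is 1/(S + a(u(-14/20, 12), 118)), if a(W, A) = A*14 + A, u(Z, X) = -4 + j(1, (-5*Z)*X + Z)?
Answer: -1/315429 ≈ -3.1703e-6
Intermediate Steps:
u(Z, X) = -1 (u(Z, X) = -4 + 3*1 = -4 + 3 = -1)
a(W, A) = 15*A (a(W, A) = 14*A + A = 15*A)
1/(S + a(u(-14/20, 12), 118)) = 1/(-317199 + 15*118) = 1/(-317199 + 1770) = 1/(-315429) = -1/315429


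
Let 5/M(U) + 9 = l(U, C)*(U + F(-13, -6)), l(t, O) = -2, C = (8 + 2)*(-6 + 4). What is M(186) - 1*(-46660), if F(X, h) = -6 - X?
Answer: 3686139/79 ≈ 46660.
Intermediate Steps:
C = -20 (C = 10*(-2) = -20)
M(U) = 5/(-23 - 2*U) (M(U) = 5/(-9 - 2*(U + (-6 - 1*(-13)))) = 5/(-9 - 2*(U + (-6 + 13))) = 5/(-9 - 2*(U + 7)) = 5/(-9 - 2*(7 + U)) = 5/(-9 + (-14 - 2*U)) = 5/(-23 - 2*U))
M(186) - 1*(-46660) = 5/(-23 - 2*186) - 1*(-46660) = 5/(-23 - 372) + 46660 = 5/(-395) + 46660 = 5*(-1/395) + 46660 = -1/79 + 46660 = 3686139/79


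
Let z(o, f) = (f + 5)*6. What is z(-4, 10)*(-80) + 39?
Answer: -7161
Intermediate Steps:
z(o, f) = 30 + 6*f (z(o, f) = (5 + f)*6 = 30 + 6*f)
z(-4, 10)*(-80) + 39 = (30 + 6*10)*(-80) + 39 = (30 + 60)*(-80) + 39 = 90*(-80) + 39 = -7200 + 39 = -7161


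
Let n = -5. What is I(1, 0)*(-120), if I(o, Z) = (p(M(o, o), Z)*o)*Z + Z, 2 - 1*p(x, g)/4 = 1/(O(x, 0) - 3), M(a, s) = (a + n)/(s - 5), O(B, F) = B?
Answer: 0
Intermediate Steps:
M(a, s) = (-5 + a)/(-5 + s) (M(a, s) = (a - 5)/(s - 5) = (-5 + a)/(-5 + s))
p(x, g) = 8 - 4/(-3 + x) (p(x, g) = 8 - 4/(x - 3) = 8 - 4/(-3 + x))
I(o, Z) = Z + 10*Z*o (I(o, Z) = ((4*(-7 + 2*((-5 + o)/(-5 + o)))/(-3 + (-5 + o)/(-5 + o)))*o)*Z + Z = ((4*(-7 + 2*1)/(-3 + 1))*o)*Z + Z = ((4*(-7 + 2)/(-2))*o)*Z + Z = ((4*(-1/2)*(-5))*o)*Z + Z = (10*o)*Z + Z = 10*Z*o + Z = Z + 10*Z*o)
I(1, 0)*(-120) = (0*(1 + 10*1))*(-120) = (0*(1 + 10))*(-120) = (0*11)*(-120) = 0*(-120) = 0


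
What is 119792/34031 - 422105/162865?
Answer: 1029053765/1108491763 ≈ 0.92834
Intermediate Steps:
119792/34031 - 422105/162865 = 119792*(1/34031) - 422105*1/162865 = 119792/34031 - 84421/32573 = 1029053765/1108491763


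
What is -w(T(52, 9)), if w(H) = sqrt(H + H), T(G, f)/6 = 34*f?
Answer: -6*sqrt(102) ≈ -60.597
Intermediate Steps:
T(G, f) = 204*f (T(G, f) = 6*(34*f) = 204*f)
w(H) = sqrt(2)*sqrt(H) (w(H) = sqrt(2*H) = sqrt(2)*sqrt(H))
-w(T(52, 9)) = -sqrt(2)*sqrt(204*9) = -sqrt(2)*sqrt(1836) = -sqrt(2)*6*sqrt(51) = -6*sqrt(102)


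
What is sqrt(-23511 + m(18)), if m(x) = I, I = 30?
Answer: 3*I*sqrt(2609) ≈ 153.24*I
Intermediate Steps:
m(x) = 30
sqrt(-23511 + m(18)) = sqrt(-23511 + 30) = sqrt(-23481) = 3*I*sqrt(2609)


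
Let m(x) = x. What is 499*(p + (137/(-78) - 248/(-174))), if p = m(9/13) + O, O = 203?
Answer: 229541497/2262 ≈ 1.0148e+5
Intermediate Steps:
p = 2648/13 (p = 9/13 + 203 = 2648/13 ≈ 203.69)
499*(p + (137/(-78) - 248/(-174))) = 499*(2648/13 + (137/(-78) - 248/(-174))) = 499*(2648/13 + (137*(-1/78) - 248*(-1/174))) = 499*(2648/13 + (-137/78 + 124/87)) = 499*(2648/13 - 749/2262) = 499*(460003/2262) = 229541497/2262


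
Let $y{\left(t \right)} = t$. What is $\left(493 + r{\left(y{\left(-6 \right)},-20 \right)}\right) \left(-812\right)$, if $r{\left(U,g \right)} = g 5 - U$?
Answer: $-323988$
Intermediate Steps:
$r{\left(U,g \right)} = - U + 5 g$ ($r{\left(U,g \right)} = 5 g - U = - U + 5 g$)
$\left(493 + r{\left(y{\left(-6 \right)},-20 \right)}\right) \left(-812\right) = \left(493 + \left(\left(-1\right) \left(-6\right) + 5 \left(-20\right)\right)\right) \left(-812\right) = \left(493 + \left(6 - 100\right)\right) \left(-812\right) = \left(493 - 94\right) \left(-812\right) = 399 \left(-812\right) = -323988$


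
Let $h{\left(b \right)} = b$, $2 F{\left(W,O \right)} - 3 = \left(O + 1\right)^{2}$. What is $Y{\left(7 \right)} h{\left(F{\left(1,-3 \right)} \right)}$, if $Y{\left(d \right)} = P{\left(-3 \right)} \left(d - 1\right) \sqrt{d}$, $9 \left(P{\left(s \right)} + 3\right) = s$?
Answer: $- 70 \sqrt{7} \approx -185.2$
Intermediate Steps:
$P{\left(s \right)} = -3 + \frac{s}{9}$
$F{\left(W,O \right)} = \frac{3}{2} + \frac{\left(1 + O\right)^{2}}{2}$ ($F{\left(W,O \right)} = \frac{3}{2} + \frac{\left(O + 1\right)^{2}}{2} = \frac{3}{2} + \frac{\left(1 + O\right)^{2}}{2}$)
$Y{\left(d \right)} = \sqrt{d} \left(\frac{10}{3} - \frac{10 d}{3}\right)$ ($Y{\left(d \right)} = \left(-3 + \frac{1}{9} \left(-3\right)\right) \left(d - 1\right) \sqrt{d} = \left(-3 - \frac{1}{3}\right) \left(-1 + d\right) \sqrt{d} = - \frac{10 \left(-1 + d\right)}{3} \sqrt{d} = \left(\frac{10}{3} - \frac{10 d}{3}\right) \sqrt{d} = \sqrt{d} \left(\frac{10}{3} - \frac{10 d}{3}\right)$)
$Y{\left(7 \right)} h{\left(F{\left(1,-3 \right)} \right)} = \frac{10 \sqrt{7} \left(1 - 7\right)}{3} \left(\frac{3}{2} + \frac{\left(1 - 3\right)^{2}}{2}\right) = \frac{10 \sqrt{7} \left(1 - 7\right)}{3} \left(\frac{3}{2} + \frac{\left(-2\right)^{2}}{2}\right) = \frac{10}{3} \sqrt{7} \left(-6\right) \left(\frac{3}{2} + \frac{1}{2} \cdot 4\right) = - 20 \sqrt{7} \left(\frac{3}{2} + 2\right) = - 20 \sqrt{7} \cdot \frac{7}{2} = - 70 \sqrt{7}$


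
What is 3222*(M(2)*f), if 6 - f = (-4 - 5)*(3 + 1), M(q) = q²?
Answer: 541296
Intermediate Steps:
f = 42 (f = 6 - (-4 - 5)*(3 + 1) = 6 - (-9)*4 = 6 - 1*(-36) = 6 + 36 = 42)
3222*(M(2)*f) = 3222*(2²*42) = 3222*(4*42) = 3222*168 = 541296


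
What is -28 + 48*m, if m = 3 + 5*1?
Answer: 356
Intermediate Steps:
m = 8 (m = 3 + 5 = 8)
-28 + 48*m = -28 + 48*8 = -28 + 384 = 356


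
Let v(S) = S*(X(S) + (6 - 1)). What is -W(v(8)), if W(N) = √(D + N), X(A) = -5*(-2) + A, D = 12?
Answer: -14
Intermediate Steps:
X(A) = 10 + A
v(S) = S*(15 + S) (v(S) = S*((10 + S) + (6 - 1)) = S*((10 + S) + 5) = S*(15 + S))
W(N) = √(12 + N)
-W(v(8)) = -√(12 + 8*(15 + 8)) = -√(12 + 8*23) = -√(12 + 184) = -√196 = -1*14 = -14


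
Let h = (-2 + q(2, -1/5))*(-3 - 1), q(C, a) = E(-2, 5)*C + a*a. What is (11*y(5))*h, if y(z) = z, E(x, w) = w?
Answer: -8844/5 ≈ -1768.8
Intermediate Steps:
q(C, a) = a² + 5*C (q(C, a) = 5*C + a*a = 5*C + a² = a² + 5*C)
h = -804/25 (h = (-2 + ((-1/5)² + 5*2))*(-3 - 1) = (-2 + ((-1*⅕)² + 10))*(-4) = (-2 + ((-⅕)² + 10))*(-4) = (-2 + (1/25 + 10))*(-4) = (-2 + 251/25)*(-4) = (201/25)*(-4) = -804/25 ≈ -32.160)
(11*y(5))*h = (11*5)*(-804/25) = 55*(-804/25) = -8844/5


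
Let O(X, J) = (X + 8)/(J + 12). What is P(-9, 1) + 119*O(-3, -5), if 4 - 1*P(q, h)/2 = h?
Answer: 91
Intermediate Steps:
O(X, J) = (8 + X)/(12 + J)
P(q, h) = 8 - 2*h
P(-9, 1) + 119*O(-3, -5) = (8 - 2*1) + 119*((8 - 3)/(12 - 5)) = (8 - 2) + 119*(5/7) = 6 + 119*((1/7)*5) = 6 + 119*(5/7) = 6 + 85 = 91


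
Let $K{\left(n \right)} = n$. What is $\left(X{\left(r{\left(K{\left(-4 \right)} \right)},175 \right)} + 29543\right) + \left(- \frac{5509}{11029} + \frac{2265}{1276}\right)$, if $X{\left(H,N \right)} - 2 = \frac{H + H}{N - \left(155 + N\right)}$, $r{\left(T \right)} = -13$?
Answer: $\frac{64450118327159}{2181315620} \approx 29546.0$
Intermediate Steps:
$X{\left(H,N \right)} = 2 - \frac{2 H}{155}$ ($X{\left(H,N \right)} = 2 + \frac{H + H}{N - \left(155 + N\right)} = 2 + \frac{2 H}{-155} = 2 + 2 H \left(- \frac{1}{155}\right) = 2 - \frac{2 H}{155}$)
$\left(X{\left(r{\left(K{\left(-4 \right)} \right)},175 \right)} + 29543\right) + \left(- \frac{5509}{11029} + \frac{2265}{1276}\right) = \left(\left(2 - - \frac{26}{155}\right) + 29543\right) + \left(- \frac{5509}{11029} + \frac{2265}{1276}\right) = \left(\left(2 + \frac{26}{155}\right) + 29543\right) + \left(\left(-5509\right) \frac{1}{11029} + 2265 \cdot \frac{1}{1276}\right) = \left(\frac{336}{155} + 29543\right) + \left(- \frac{5509}{11029} + \frac{2265}{1276}\right) = \frac{4579501}{155} + \frac{17951201}{14073004} = \frac{64450118327159}{2181315620}$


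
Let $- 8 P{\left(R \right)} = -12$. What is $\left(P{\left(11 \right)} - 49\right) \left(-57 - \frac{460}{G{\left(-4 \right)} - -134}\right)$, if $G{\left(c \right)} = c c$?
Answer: $\frac{17119}{6} \approx 2853.2$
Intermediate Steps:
$G{\left(c \right)} = c^{2}$
$P{\left(R \right)} = \frac{3}{2}$ ($P{\left(R \right)} = \left(- \frac{1}{8}\right) \left(-12\right) = \frac{3}{2}$)
$\left(P{\left(11 \right)} - 49\right) \left(-57 - \frac{460}{G{\left(-4 \right)} - -134}\right) = \left(\frac{3}{2} - 49\right) \left(-57 - \frac{460}{\left(-4\right)^{2} - -134}\right) = - \frac{95 \left(-57 - \frac{460}{16 + 134}\right)}{2} = - \frac{95 \left(-57 - \frac{460}{150}\right)}{2} = - \frac{95 \left(-57 - \frac{46}{15}\right)}{2} = \left(- \frac{95}{2}\right) \left(- \frac{901}{15}\right) = \frac{17119}{6}$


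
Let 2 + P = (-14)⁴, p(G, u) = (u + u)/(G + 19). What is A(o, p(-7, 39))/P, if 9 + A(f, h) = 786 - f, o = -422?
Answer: 1199/38414 ≈ 0.031213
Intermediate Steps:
p(G, u) = 2*u/(19 + G) (p(G, u) = (2*u)/(19 + G) = 2*u/(19 + G))
A(f, h) = 777 - f (A(f, h) = -9 + (786 - f) = 777 - f)
P = 38414 (P = -2 + (-14)⁴ = -2 + 38416 = 38414)
A(o, p(-7, 39))/P = (777 - 1*(-422))/38414 = (777 + 422)*(1/38414) = 1199*(1/38414) = 1199/38414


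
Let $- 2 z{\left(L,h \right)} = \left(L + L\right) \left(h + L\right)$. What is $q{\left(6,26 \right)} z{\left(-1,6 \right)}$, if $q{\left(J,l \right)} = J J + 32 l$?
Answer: $4340$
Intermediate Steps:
$q{\left(J,l \right)} = J^{2} + 32 l$
$z{\left(L,h \right)} = - L \left(L + h\right)$ ($z{\left(L,h \right)} = - \frac{\left(L + L\right) \left(h + L\right)}{2} = - \frac{2 L \left(L + h\right)}{2} = - L \left(L + h\right)$)
$q{\left(6,26 \right)} z{\left(-1,6 \right)} = \left(6^{2} + 32 \cdot 26\right) \left(\left(-1\right) \left(-1\right) \left(-1 + 6\right)\right) = \left(36 + 832\right) \left(\left(-1\right) \left(-1\right) 5\right) = 868 \cdot 5 = 4340$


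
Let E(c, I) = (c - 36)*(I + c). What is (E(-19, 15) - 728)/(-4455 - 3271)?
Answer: 254/3863 ≈ 0.065752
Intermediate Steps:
E(c, I) = (-36 + c)*(I + c)
(E(-19, 15) - 728)/(-4455 - 3271) = (((-19)² - 36*15 - 36*(-19) + 15*(-19)) - 728)/(-4455 - 3271) = ((361 - 540 + 684 - 285) - 728)/(-7726) = (220 - 728)*(-1/7726) = -508*(-1/7726) = 254/3863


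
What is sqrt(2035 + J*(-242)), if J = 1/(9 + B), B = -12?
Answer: sqrt(19041)/3 ≈ 45.996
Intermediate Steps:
J = -1/3 (J = 1/(9 - 12) = 1/(-3) = -1/3 ≈ -0.33333)
sqrt(2035 + J*(-242)) = sqrt(2035 - 1/3*(-242)) = sqrt(2035 + 242/3) = sqrt(6347/3) = sqrt(19041)/3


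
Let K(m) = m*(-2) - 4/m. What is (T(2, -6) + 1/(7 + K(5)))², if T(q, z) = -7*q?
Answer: 73441/361 ≈ 203.44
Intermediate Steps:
K(m) = -4/m - 2*m (K(m) = -2*m - 4/m = -4/m - 2*m)
(T(2, -6) + 1/(7 + K(5)))² = (-7*2 + 1/(7 + (-4/5 - 2*5)))² = (-14 + 1/(7 + (-4*⅕ - 10)))² = (-14 + 1/(7 + (-⅘ - 10)))² = (-14 + 1/(7 - 54/5))² = (-14 + 1/(-19/5))² = (-14 - 5/19)² = (-271/19)² = 73441/361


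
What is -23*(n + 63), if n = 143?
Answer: -4738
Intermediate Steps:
-23*(n + 63) = -23*(143 + 63) = -23*206 = -4738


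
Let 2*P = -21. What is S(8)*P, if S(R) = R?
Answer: -84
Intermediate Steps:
P = -21/2 (P = (1/2)*(-21) = -21/2 ≈ -10.500)
S(8)*P = 8*(-21/2) = -84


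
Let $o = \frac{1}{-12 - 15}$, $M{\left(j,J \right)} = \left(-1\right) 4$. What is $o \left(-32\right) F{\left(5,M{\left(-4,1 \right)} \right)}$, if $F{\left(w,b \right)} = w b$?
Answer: $- \frac{640}{27} \approx -23.704$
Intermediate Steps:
$M{\left(j,J \right)} = -4$
$F{\left(w,b \right)} = b w$
$o = - \frac{1}{27}$ ($o = \frac{1}{-27} = - \frac{1}{27} \approx -0.037037$)
$o \left(-32\right) F{\left(5,M{\left(-4,1 \right)} \right)} = \left(- \frac{1}{27}\right) \left(-32\right) \left(\left(-4\right) 5\right) = \frac{32}{27} \left(-20\right) = - \frac{640}{27}$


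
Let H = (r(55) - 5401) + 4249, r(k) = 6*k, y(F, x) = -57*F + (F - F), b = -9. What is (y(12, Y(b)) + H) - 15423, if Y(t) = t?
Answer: -16929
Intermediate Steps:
y(F, x) = -57*F (y(F, x) = -57*F + 0 = -57*F)
H = -822 (H = (6*55 - 5401) + 4249 = (330 - 5401) + 4249 = -5071 + 4249 = -822)
(y(12, Y(b)) + H) - 15423 = (-57*12 - 822) - 15423 = (-684 - 822) - 15423 = -1506 - 15423 = -16929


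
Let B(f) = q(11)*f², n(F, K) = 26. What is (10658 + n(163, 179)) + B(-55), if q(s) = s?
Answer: 43959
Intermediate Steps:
B(f) = 11*f²
(10658 + n(163, 179)) + B(-55) = (10658 + 26) + 11*(-55)² = 10684 + 11*3025 = 10684 + 33275 = 43959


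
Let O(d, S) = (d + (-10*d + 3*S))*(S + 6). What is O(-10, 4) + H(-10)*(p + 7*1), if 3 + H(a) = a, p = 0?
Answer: 929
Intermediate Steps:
O(d, S) = (6 + S)*(-9*d + 3*S) (O(d, S) = (-9*d + 3*S)*(6 + S) = (6 + S)*(-9*d + 3*S))
H(a) = -3 + a
O(-10, 4) + H(-10)*(p + 7*1) = (-54*(-10) + 3*4² + 18*4 - 9*4*(-10)) + (-3 - 10)*(0 + 7*1) = (540 + 3*16 + 72 + 360) - 13*(0 + 7) = (540 + 48 + 72 + 360) - 13*7 = 1020 - 91 = 929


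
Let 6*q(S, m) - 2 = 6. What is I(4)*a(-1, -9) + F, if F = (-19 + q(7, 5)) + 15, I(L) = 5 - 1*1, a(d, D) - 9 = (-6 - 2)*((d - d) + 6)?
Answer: -476/3 ≈ -158.67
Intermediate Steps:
q(S, m) = 4/3 (q(S, m) = ⅓ + (⅙)*6 = ⅓ + 1 = 4/3)
a(d, D) = -39 (a(d, D) = 9 + (-6 - 2)*((d - d) + 6) = 9 - 8*(0 + 6) = 9 - 8*6 = 9 - 48 = -39)
I(L) = 4 (I(L) = 5 - 1 = 4)
F = -8/3 (F = (-19 + 4/3) + 15 = -53/3 + 15 = -8/3 ≈ -2.6667)
I(4)*a(-1, -9) + F = 4*(-39) - 8/3 = -156 - 8/3 = -476/3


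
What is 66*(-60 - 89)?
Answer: -9834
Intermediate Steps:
66*(-60 - 89) = 66*(-149) = -9834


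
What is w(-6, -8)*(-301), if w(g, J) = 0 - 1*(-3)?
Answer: -903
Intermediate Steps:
w(g, J) = 3 (w(g, J) = 0 + 3 = 3)
w(-6, -8)*(-301) = 3*(-301) = -903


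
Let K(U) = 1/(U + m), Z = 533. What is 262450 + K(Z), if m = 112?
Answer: 169280251/645 ≈ 2.6245e+5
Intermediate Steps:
K(U) = 1/(112 + U) (K(U) = 1/(U + 112) = 1/(112 + U))
262450 + K(Z) = 262450 + 1/(112 + 533) = 262450 + 1/645 = 169280251/645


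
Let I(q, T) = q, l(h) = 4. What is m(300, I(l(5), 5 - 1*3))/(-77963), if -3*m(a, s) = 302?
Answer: 302/233889 ≈ 0.0012912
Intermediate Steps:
m(a, s) = -302/3 (m(a, s) = -⅓*302 = -302/3)
m(300, I(l(5), 5 - 1*3))/(-77963) = -302/3/(-77963) = -302/3*(-1/77963) = 302/233889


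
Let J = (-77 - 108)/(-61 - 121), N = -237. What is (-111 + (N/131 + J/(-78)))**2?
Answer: 44021378732674729/3458394824976 ≈ 12729.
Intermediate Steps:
J = 185/182 (J = -185/(-182) = -185*(-1/182) = 185/182 ≈ 1.0165)
(-111 + (N/131 + J/(-78)))**2 = (-111 + (-237/131 + (185/182)/(-78)))**2 = (-111 + (-237*1/131 + (185/182)*(-1/78)))**2 = (-111 + (-237/131 - 185/14196))**2 = (-111 - 3388687/1859676)**2 = (-209812723/1859676)**2 = 44021378732674729/3458394824976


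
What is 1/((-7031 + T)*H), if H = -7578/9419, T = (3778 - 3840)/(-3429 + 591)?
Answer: 4455187/25201795908 ≈ 0.00017678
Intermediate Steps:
T = 31/1419 (T = -62/(-2838) = -62*(-1/2838) = 31/1419 ≈ 0.021846)
H = -7578/9419 (H = -7578*1/9419 = -7578/9419 ≈ -0.80454)
1/((-7031 + T)*H) = 1/((-7031 + 31/1419)*(-7578/9419)) = -9419/7578/(-9976958/1419) = -1419/9976958*(-9419/7578) = 4455187/25201795908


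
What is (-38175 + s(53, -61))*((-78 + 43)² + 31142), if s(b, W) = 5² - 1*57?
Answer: -1236645969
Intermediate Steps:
s(b, W) = -32 (s(b, W) = 25 - 57 = -32)
(-38175 + s(53, -61))*((-78 + 43)² + 31142) = (-38175 - 32)*((-78 + 43)² + 31142) = -38207*((-35)² + 31142) = -38207*(1225 + 31142) = -38207*32367 = -1236645969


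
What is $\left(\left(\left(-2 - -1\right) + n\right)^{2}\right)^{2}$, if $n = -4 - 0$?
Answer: $625$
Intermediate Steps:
$n = -4$ ($n = -4 + 0 = -4$)
$\left(\left(\left(-2 - -1\right) + n\right)^{2}\right)^{2} = \left(\left(\left(-2 - -1\right) - 4\right)^{2}\right)^{2} = \left(\left(\left(-2 + 1\right) - 4\right)^{2}\right)^{2} = \left(\left(-1 - 4\right)^{2}\right)^{2} = \left(\left(-5\right)^{2}\right)^{2} = 25^{2} = 625$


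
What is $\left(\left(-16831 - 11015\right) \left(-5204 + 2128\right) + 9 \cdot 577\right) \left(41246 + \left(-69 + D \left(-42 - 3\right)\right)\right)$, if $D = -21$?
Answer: $3608148995658$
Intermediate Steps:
$\left(\left(-16831 - 11015\right) \left(-5204 + 2128\right) + 9 \cdot 577\right) \left(41246 + \left(-69 + D \left(-42 - 3\right)\right)\right) = \left(\left(-16831 - 11015\right) \left(-5204 + 2128\right) + 9 \cdot 577\right) \left(41246 - \left(69 + 21 \left(-42 - 3\right)\right)\right) = \left(\left(-27846\right) \left(-3076\right) + 5193\right) \left(41246 - \left(69 + 21 \left(-42 - 3\right)\right)\right) = \left(85654296 + 5193\right) \left(41246 - -876\right) = 85659489 \left(41246 + \left(-69 + 945\right)\right) = 85659489 \left(41246 + 876\right) = 85659489 \cdot 42122 = 3608148995658$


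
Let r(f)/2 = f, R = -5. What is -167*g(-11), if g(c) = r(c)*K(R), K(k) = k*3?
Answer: -55110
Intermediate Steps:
r(f) = 2*f
K(k) = 3*k
g(c) = -30*c (g(c) = (2*c)*(3*(-5)) = (2*c)*(-15) = -30*c)
-167*g(-11) = -(-5010)*(-11) = -167*330 = -55110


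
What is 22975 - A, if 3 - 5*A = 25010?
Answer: 139882/5 ≈ 27976.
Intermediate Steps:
A = -25007/5 (A = 3/5 - 1/5*25010 = 3/5 - 5002 = -25007/5 ≈ -5001.4)
22975 - A = 22975 - 1*(-25007/5) = 22975 + 25007/5 = 139882/5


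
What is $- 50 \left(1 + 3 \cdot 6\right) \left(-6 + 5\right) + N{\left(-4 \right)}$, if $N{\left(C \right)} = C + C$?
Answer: $942$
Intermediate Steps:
$N{\left(C \right)} = 2 C$
$- 50 \left(1 + 3 \cdot 6\right) \left(-6 + 5\right) + N{\left(-4 \right)} = - 50 \left(1 + 3 \cdot 6\right) \left(-6 + 5\right) + 2 \left(-4\right) = - 50 \left(1 + 18\right) \left(-1\right) - 8 = - 50 \cdot 19 \left(-1\right) - 8 = \left(-50\right) \left(-19\right) - 8 = 950 - 8 = 942$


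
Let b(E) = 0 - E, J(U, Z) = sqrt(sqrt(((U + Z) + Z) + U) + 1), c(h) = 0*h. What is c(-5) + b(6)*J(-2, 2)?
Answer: -6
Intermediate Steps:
c(h) = 0
J(U, Z) = sqrt(1 + sqrt(2*U + 2*Z)) (J(U, Z) = sqrt(sqrt((U + 2*Z) + U) + 1) = sqrt(sqrt(2*U + 2*Z) + 1) = sqrt(1 + sqrt(2*U + 2*Z)))
b(E) = -E
c(-5) + b(6)*J(-2, 2) = 0 + (-1*6)*sqrt(1 + sqrt(2)*sqrt(-2 + 2)) = 0 - 6*sqrt(1 + sqrt(2)*sqrt(0)) = 0 - 6*sqrt(1 + sqrt(2)*0) = 0 - 6*sqrt(1 + 0) = 0 - 6*sqrt(1) = 0 - 6*1 = 0 - 6 = -6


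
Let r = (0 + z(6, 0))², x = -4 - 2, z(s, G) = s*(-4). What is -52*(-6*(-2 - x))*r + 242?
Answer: 719090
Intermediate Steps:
z(s, G) = -4*s
x = -6
r = 576 (r = (0 - 4*6)² = (0 - 24)² = (-24)² = 576)
-52*(-6*(-2 - x))*r + 242 = -52*(-6*(-2 - 1*(-6)))*576 + 242 = -52*(-6*(-2 + 6))*576 + 242 = -52*(-6*4)*576 + 242 = -(-1248)*576 + 242 = -52*(-13824) + 242 = 718848 + 242 = 719090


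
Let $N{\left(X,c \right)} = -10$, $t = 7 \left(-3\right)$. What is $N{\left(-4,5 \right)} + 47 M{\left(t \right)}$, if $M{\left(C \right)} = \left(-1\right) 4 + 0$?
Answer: $-198$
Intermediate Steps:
$t = -21$
$M{\left(C \right)} = -4$ ($M{\left(C \right)} = -4 + 0 = -4$)
$N{\left(-4,5 \right)} + 47 M{\left(t \right)} = -10 + 47 \left(-4\right) = -10 - 188 = -198$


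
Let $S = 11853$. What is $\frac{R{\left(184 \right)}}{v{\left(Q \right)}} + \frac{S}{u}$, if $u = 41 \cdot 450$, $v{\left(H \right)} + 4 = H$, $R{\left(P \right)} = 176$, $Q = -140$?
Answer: $- \frac{10697}{18450} \approx -0.57978$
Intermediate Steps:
$v{\left(H \right)} = -4 + H$
$u = 18450$
$\frac{R{\left(184 \right)}}{v{\left(Q \right)}} + \frac{S}{u} = \frac{176}{-4 - 140} + \frac{11853}{18450} = \frac{176}{-144} + 11853 \cdot \frac{1}{18450} = 176 \left(- \frac{1}{144}\right) + \frac{1317}{2050} = - \frac{11}{9} + \frac{1317}{2050} = - \frac{10697}{18450}$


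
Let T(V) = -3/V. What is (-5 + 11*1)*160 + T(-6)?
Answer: 1921/2 ≈ 960.50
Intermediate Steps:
(-5 + 11*1)*160 + T(-6) = (-5 + 11*1)*160 - 3/(-6) = (-5 + 11)*160 - 3*(-⅙) = 6*160 + ½ = 960 + ½ = 1921/2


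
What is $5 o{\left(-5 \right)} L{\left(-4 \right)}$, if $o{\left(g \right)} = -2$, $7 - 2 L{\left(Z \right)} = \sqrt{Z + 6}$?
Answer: $-35 + 5 \sqrt{2} \approx -27.929$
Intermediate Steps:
$L{\left(Z \right)} = \frac{7}{2} - \frac{\sqrt{6 + Z}}{2}$ ($L{\left(Z \right)} = \frac{7}{2} - \frac{\sqrt{Z + 6}}{2} = \frac{7}{2} - \frac{\sqrt{6 + Z}}{2}$)
$5 o{\left(-5 \right)} L{\left(-4 \right)} = 5 \left(-2\right) \left(\frac{7}{2} - \frac{\sqrt{6 - 4}}{2}\right) = - 10 \left(\frac{7}{2} - \frac{\sqrt{2}}{2}\right) = -35 + 5 \sqrt{2}$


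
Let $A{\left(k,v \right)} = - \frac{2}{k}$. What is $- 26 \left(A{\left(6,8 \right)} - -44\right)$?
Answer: $- \frac{3406}{3} \approx -1135.3$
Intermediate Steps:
$- 26 \left(A{\left(6,8 \right)} - -44\right) = - 26 \left(- \frac{2}{6} - -44\right) = - 26 \left(\left(-2\right) \frac{1}{6} + 44\right) = - 26 \left(- \frac{1}{3} + 44\right) = \left(-26\right) \frac{131}{3} = - \frac{3406}{3}$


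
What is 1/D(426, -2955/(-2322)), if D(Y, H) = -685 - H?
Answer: -774/531175 ≈ -0.0014571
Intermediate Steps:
1/D(426, -2955/(-2322)) = 1/(-685 - (-2955)/(-2322)) = 1/(-685 - (-2955)*(-1)/2322) = 1/(-685 - 1*985/774) = 1/(-685 - 985/774) = 1/(-531175/774) = -774/531175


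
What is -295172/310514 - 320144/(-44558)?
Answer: 21564230010/3458970703 ≈ 6.2343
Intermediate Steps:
-295172/310514 - 320144/(-44558) = -295172*1/310514 - 320144*(-1/44558) = -147586/155257 + 160072/22279 = 21564230010/3458970703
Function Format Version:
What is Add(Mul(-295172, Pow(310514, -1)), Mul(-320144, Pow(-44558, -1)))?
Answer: Rational(21564230010, 3458970703) ≈ 6.2343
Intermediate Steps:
Add(Mul(-295172, Pow(310514, -1)), Mul(-320144, Pow(-44558, -1))) = Add(Mul(-295172, Rational(1, 310514)), Mul(-320144, Rational(-1, 44558))) = Add(Rational(-147586, 155257), Rational(160072, 22279)) = Rational(21564230010, 3458970703)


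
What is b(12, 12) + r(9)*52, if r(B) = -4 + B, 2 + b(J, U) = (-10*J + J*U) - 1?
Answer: 281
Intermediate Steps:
b(J, U) = -3 - 10*J + J*U (b(J, U) = -2 + ((-10*J + J*U) - 1) = -2 + (-1 - 10*J + J*U) = -3 - 10*J + J*U)
b(12, 12) + r(9)*52 = (-3 - 10*12 + 12*12) + (-4 + 9)*52 = (-3 - 120 + 144) + 5*52 = 21 + 260 = 281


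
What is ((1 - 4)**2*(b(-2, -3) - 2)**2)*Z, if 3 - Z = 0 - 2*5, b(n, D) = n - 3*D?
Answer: 2925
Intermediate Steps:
b(n, D) = n - 3*D
Z = 13 (Z = 3 - (0 - 2*5) = 3 - (0 - 10) = 3 - 1*(-10) = 3 + 10 = 13)
((1 - 4)**2*(b(-2, -3) - 2)**2)*Z = ((1 - 4)**2*((-2 - 3*(-3)) - 2)**2)*13 = ((-3)**2*((-2 + 9) - 2)**2)*13 = (9*(7 - 2)**2)*13 = (9*5**2)*13 = (9*25)*13 = 225*13 = 2925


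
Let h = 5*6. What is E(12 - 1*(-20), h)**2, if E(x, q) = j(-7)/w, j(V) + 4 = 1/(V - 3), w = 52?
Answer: 1681/270400 ≈ 0.0062167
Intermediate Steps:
h = 30
j(V) = -4 + 1/(-3 + V) (j(V) = -4 + 1/(V - 3) = -4 + 1/(-3 + V))
E(x, q) = -41/520 (E(x, q) = ((13 - 4*(-7))/(-3 - 7))/52 = ((13 + 28)/(-10))*(1/52) = -1/10*41*(1/52) = -41/10*1/52 = -41/520)
E(12 - 1*(-20), h)**2 = (-41/520)**2 = 1681/270400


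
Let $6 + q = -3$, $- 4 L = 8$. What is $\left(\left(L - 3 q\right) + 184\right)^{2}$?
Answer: $43681$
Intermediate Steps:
$L = -2$ ($L = \left(- \frac{1}{4}\right) 8 = -2$)
$q = -9$ ($q = -6 - 3 = -9$)
$\left(\left(L - 3 q\right) + 184\right)^{2} = \left(\left(-2 - -27\right) + 184\right)^{2} = \left(\left(-2 + 27\right) + 184\right)^{2} = \left(25 + 184\right)^{2} = 209^{2} = 43681$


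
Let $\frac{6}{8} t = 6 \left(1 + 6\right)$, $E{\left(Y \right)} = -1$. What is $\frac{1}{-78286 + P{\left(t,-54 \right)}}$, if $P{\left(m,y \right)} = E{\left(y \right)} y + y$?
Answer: $- \frac{1}{78286} \approx -1.2774 \cdot 10^{-5}$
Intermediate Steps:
$t = 56$ ($t = \frac{4 \cdot 6 \left(1 + 6\right)}{3} = \frac{4 \cdot 6 \cdot 7}{3} = \frac{4}{3} \cdot 42 = 56$)
$P{\left(m,y \right)} = 0$ ($P{\left(m,y \right)} = - y + y = 0$)
$\frac{1}{-78286 + P{\left(t,-54 \right)}} = \frac{1}{-78286 + 0} = \frac{1}{-78286} = - \frac{1}{78286}$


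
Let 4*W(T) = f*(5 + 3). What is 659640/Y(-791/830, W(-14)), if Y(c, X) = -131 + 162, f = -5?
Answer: 659640/31 ≈ 21279.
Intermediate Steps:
W(T) = -10 (W(T) = (-5*(5 + 3))/4 = (-5*8)/4 = (1/4)*(-40) = -10)
Y(c, X) = 31
659640/Y(-791/830, W(-14)) = 659640/31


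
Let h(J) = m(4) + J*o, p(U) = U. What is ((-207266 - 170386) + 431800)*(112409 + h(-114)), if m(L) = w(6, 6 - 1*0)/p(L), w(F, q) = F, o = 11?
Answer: 6018902162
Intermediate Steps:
m(L) = 6/L
h(J) = 3/2 + 11*J (h(J) = 6/4 + J*11 = 6*(¼) + 11*J = 3/2 + 11*J)
((-207266 - 170386) + 431800)*(112409 + h(-114)) = ((-207266 - 170386) + 431800)*(112409 + (3/2 + 11*(-114))) = (-377652 + 431800)*(112409 + (3/2 - 1254)) = 54148*(112409 - 2505/2) = 54148*(222313/2) = 6018902162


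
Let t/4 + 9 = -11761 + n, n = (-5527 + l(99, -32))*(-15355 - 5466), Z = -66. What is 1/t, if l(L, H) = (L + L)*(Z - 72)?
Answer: 1/2735915604 ≈ 3.6551e-10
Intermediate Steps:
l(L, H) = -276*L (l(L, H) = (L + L)*(-66 - 72) = (2*L)*(-138) = -276*L)
n = 683990671 (n = (-5527 - 276*99)*(-15355 - 5466) = (-5527 - 27324)*(-20821) = -32851*(-20821) = 683990671)
t = 2735915604 (t = -36 + 4*(-11761 + 683990671) = -36 + 4*683978910 = -36 + 2735915640 = 2735915604)
1/t = 1/2735915604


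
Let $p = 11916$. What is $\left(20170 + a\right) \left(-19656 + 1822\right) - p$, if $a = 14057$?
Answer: $-610416234$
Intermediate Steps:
$\left(20170 + a\right) \left(-19656 + 1822\right) - p = \left(20170 + 14057\right) \left(-19656 + 1822\right) - 11916 = 34227 \left(-17834\right) - 11916 = -610404318 - 11916 = -610416234$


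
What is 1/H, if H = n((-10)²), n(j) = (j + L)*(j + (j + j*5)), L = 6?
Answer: 1/74200 ≈ 1.3477e-5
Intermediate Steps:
n(j) = 7*j*(6 + j) (n(j) = (j + 6)*(j + (j + j*5)) = (6 + j)*(j + (j + 5*j)) = (6 + j)*(j + 6*j) = (6 + j)*(7*j) = 7*j*(6 + j))
H = 74200 (H = 7*(-10)²*(6 + (-10)²) = 7*100*(6 + 100) = 7*100*106 = 74200)
1/H = 1/74200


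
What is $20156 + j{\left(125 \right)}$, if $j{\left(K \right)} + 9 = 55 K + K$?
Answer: $27147$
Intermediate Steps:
$j{\left(K \right)} = -9 + 56 K$ ($j{\left(K \right)} = -9 + \left(55 K + K\right) = -9 + 56 K$)
$20156 + j{\left(125 \right)} = 20156 + \left(-9 + 56 \cdot 125\right) = 20156 + \left(-9 + 7000\right) = 20156 + 6991 = 27147$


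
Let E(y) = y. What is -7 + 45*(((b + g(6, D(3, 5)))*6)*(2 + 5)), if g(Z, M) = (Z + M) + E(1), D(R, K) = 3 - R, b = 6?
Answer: 24563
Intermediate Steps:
g(Z, M) = 1 + M + Z (g(Z, M) = (Z + M) + 1 = (M + Z) + 1 = 1 + M + Z)
-7 + 45*(((b + g(6, D(3, 5)))*6)*(2 + 5)) = -7 + 45*(((6 + (1 + (3 - 1*3) + 6))*6)*(2 + 5)) = -7 + 45*(((6 + (1 + (3 - 3) + 6))*6)*7) = -7 + 45*(((6 + (1 + 0 + 6))*6)*7) = -7 + 45*(((6 + 7)*6)*7) = -7 + 45*((13*6)*7) = -7 + 45*(78*7) = -7 + 45*546 = -7 + 24570 = 24563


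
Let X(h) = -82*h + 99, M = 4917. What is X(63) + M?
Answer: -150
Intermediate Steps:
X(h) = 99 - 82*h
X(63) + M = (99 - 82*63) + 4917 = (99 - 5166) + 4917 = -5067 + 4917 = -150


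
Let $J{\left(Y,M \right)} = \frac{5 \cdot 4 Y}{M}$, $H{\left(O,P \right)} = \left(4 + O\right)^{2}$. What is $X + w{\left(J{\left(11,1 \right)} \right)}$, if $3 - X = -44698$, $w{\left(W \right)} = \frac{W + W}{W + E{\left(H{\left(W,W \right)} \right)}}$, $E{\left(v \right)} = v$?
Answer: $\frac{563188009}{12599} \approx 44701.0$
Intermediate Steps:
$J{\left(Y,M \right)} = \frac{20 Y}{M}$
$w{\left(W \right)} = \frac{2 W}{W + \left(4 + W\right)^{2}}$ ($w{\left(W \right)} = \frac{W + W}{W + \left(4 + W\right)^{2}} = \frac{2 W}{W + \left(4 + W\right)^{2}}$)
$X = 44701$ ($X = 3 - -44698 = 3 + 44698 = 44701$)
$X + w{\left(J{\left(11,1 \right)} \right)} = 44701 + \frac{2 \cdot 20 \cdot 11 \cdot 1^{-1}}{20 \cdot 11 \cdot 1^{-1} + \left(4 + 20 \cdot 11 \cdot 1^{-1}\right)^{2}} = 44701 + \frac{2 \cdot 20 \cdot 11 \cdot 1}{20 \cdot 11 \cdot 1 + \left(4 + 20 \cdot 11 \cdot 1\right)^{2}} = 44701 + 2 \cdot 220 \frac{1}{220 + \left(4 + 220\right)^{2}} = 44701 + 2 \cdot 220 \frac{1}{220 + 224^{2}} = 44701 + 2 \cdot 220 \frac{1}{220 + 50176} = 44701 + 2 \cdot 220 \cdot \frac{1}{50396} = 44701 + \frac{110}{12599} = \frac{563188009}{12599}$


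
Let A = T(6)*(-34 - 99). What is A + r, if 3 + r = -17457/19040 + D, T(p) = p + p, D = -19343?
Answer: -398753137/19040 ≈ -20943.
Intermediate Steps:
T(p) = 2*p
A = -1596 (A = (2*6)*(-34 - 99) = 12*(-133) = -1596)
r = -368365297/19040 (r = -3 + (-17457/19040 - 19343) = -3 - 368308177/19040 = -368365297/19040 ≈ -19347.)
A + r = -1596 - 368365297/19040 = -398753137/19040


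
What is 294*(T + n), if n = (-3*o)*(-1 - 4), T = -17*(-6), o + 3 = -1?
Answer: 12348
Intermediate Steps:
o = -4 (o = -3 - 1 = -4)
T = 102
n = -60 (n = (-3*(-4))*(-1 - 4) = 12*(-5) = -60)
294*(T + n) = 294*(102 - 60) = 294*42 = 12348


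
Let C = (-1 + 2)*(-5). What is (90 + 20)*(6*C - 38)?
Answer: -7480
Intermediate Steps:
C = -5 (C = 1*(-5) = -5)
(90 + 20)*(6*C - 38) = (90 + 20)*(6*(-5) - 38) = 110*(-30 - 38) = 110*(-68) = -7480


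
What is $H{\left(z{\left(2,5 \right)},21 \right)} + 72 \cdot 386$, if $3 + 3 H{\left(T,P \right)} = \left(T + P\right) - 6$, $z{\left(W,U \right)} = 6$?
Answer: $27798$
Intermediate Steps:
$H{\left(T,P \right)} = -3 + \frac{P}{3} + \frac{T}{3}$ ($H{\left(T,P \right)} = -1 + \frac{\left(T + P\right) - 6}{3} = -1 + \frac{\left(P + T\right) - 6}{3} = -1 + \frac{-6 + P + T}{3} = -1 + \left(-2 + \frac{P}{3} + \frac{T}{3}\right) = -3 + \frac{P}{3} + \frac{T}{3}$)
$H{\left(z{\left(2,5 \right)},21 \right)} + 72 \cdot 386 = \left(-3 + \frac{1}{3} \cdot 21 + \frac{1}{3} \cdot 6\right) + 72 \cdot 386 = \left(-3 + 7 + 2\right) + 27792 = 6 + 27792 = 27798$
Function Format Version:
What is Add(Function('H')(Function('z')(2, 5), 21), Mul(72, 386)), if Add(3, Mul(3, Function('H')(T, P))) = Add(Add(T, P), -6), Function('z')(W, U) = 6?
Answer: 27798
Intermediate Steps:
Function('H')(T, P) = Add(-3, Mul(Rational(1, 3), P), Mul(Rational(1, 3), T)) (Function('H')(T, P) = Add(-1, Mul(Rational(1, 3), Add(Add(T, P), -6))) = Add(-1, Mul(Rational(1, 3), Add(Add(P, T), -6))) = Add(-1, Mul(Rational(1, 3), Add(-6, P, T))) = Add(-1, Add(-2, Mul(Rational(1, 3), P), Mul(Rational(1, 3), T))) = Add(-3, Mul(Rational(1, 3), P), Mul(Rational(1, 3), T)))
Add(Function('H')(Function('z')(2, 5), 21), Mul(72, 386)) = Add(Add(-3, Mul(Rational(1, 3), 21), Mul(Rational(1, 3), 6)), Mul(72, 386)) = Add(Add(-3, 7, 2), 27792) = Add(6, 27792) = 27798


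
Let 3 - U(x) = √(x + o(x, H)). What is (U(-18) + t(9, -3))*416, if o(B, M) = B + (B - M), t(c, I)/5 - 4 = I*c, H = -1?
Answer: -46592 - 416*I*√53 ≈ -46592.0 - 3028.5*I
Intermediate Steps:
t(c, I) = 20 + 5*I*c (t(c, I) = 20 + 5*(I*c) = 20 + 5*I*c)
o(B, M) = -M + 2*B
U(x) = 3 - √(1 + 3*x) (U(x) = 3 - √(x + (-1*(-1) + 2*x)) = 3 - √(x + (1 + 2*x)) = 3 - √(1 + 3*x))
(U(-18) + t(9, -3))*416 = ((3 - √(1 + 3*(-18))) + (20 + 5*(-3)*9))*416 = ((3 - √(1 - 54)) + (20 - 135))*416 = ((3 - √(-53)) - 115)*416 = ((3 - I*√53) - 115)*416 = (-112 - I*√53)*416 = -46592 - 416*I*√53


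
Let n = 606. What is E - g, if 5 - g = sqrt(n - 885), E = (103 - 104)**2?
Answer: -4 + 3*I*sqrt(31) ≈ -4.0 + 16.703*I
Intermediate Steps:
E = 1 (E = (-1)**2 = 1)
g = 5 - 3*I*sqrt(31) (g = 5 - sqrt(606 - 885) = 5 - sqrt(-279) = 5 - 3*I*sqrt(31) ≈ 5.0 - 16.703*I)
E - g = 1 - (5 - 3*I*sqrt(31)) = 1 + (-5 + 3*I*sqrt(31)) = -4 + 3*I*sqrt(31)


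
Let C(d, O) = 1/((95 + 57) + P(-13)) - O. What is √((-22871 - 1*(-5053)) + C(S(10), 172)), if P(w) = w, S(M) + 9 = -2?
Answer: I*√347584651/139 ≈ 134.13*I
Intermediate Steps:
S(M) = -11 (S(M) = -9 - 2 = -11)
C(d, O) = 1/139 - O (C(d, O) = 1/((95 + 57) - 13) - O = 1/(152 - 13) - O = 1/139 - O)
√((-22871 - 1*(-5053)) + C(S(10), 172)) = √((-22871 - 1*(-5053)) + (1/139 - 1*172)) = √((-22871 + 5053) + (1/139 - 172)) = √(-17818 - 23907/139) = √(-2500609/139) = I*√347584651/139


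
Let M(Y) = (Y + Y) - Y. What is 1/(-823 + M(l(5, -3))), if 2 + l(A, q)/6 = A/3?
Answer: -1/825 ≈ -0.0012121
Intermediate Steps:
l(A, q) = -12 + 2*A (l(A, q) = -12 + 6*(A/3) = -12 + 2*A)
M(Y) = Y (M(Y) = 2*Y - Y = Y)
1/(-823 + M(l(5, -3))) = 1/(-823 + (-12 + 2*5)) = 1/(-823 + (-12 + 10)) = 1/(-823 - 2) = 1/(-825) = -1/825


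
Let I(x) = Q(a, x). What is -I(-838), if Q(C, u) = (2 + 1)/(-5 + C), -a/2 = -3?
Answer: -3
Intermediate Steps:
a = 6 (a = -2*(-3) = 6)
Q(C, u) = 3/(-5 + C)
I(x) = 3 (I(x) = 3/(-5 + 6) = 3/1 = 3*1 = 3)
-I(-838) = -1*3 = -3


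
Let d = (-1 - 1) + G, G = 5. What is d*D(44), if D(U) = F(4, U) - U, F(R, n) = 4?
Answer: -120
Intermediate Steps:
d = 3 (d = (-1 - 1) + 5 = -2 + 5 = 3)
D(U) = 4 - U
d*D(44) = 3*(4 - 1*44) = 3*(4 - 44) = 3*(-40) = -120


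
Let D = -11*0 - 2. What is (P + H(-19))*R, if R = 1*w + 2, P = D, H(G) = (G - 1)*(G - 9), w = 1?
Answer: 1674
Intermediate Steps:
H(G) = (-1 + G)*(-9 + G)
D = -2 (D = 0 - 2 = -2)
P = -2
R = 3 (R = 1*1 + 2 = 1 + 2 = 3)
(P + H(-19))*R = (-2 + (9 + (-19)² - 10*(-19)))*3 = (-2 + (9 + 361 + 190))*3 = (-2 + 560)*3 = 558*3 = 1674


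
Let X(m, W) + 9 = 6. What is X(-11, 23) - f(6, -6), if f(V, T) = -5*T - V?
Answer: -27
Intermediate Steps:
f(V, T) = -V - 5*T
X(m, W) = -3 (X(m, W) = -9 + 6 = -3)
X(-11, 23) - f(6, -6) = -3 - (-1*6 - 5*(-6)) = -3 - (-6 + 30) = -3 - 1*24 = -3 - 24 = -27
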